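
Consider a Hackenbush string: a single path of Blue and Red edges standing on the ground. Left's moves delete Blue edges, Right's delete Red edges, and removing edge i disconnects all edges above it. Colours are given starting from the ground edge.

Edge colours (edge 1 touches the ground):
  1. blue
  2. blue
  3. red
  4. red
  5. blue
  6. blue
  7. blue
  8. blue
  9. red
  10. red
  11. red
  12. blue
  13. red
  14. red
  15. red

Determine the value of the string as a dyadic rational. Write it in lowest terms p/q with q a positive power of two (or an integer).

12049/8192

step 1: add blue to get b; options L={ 0 } R={ none } -> 1
step 2: add blue to get bb; options L={ 0 1 } R={ none } -> 2
step 3: add red to get bbr; options L={ 0 1 } R={ 2 } -> 3/2
step 4: add red to get bbrr; options L={ 0 1 } R={ 3/2 2 } -> 5/4
step 5: add blue to get bbrrb; options L={ 0 1 5/4 } R={ 3/2 2 } -> 11/8
step 6: add blue to get bbrrbb; options L={ 0 1 5/4 11/8 } R={ 3/2 2 } -> 23/16
step 7: add blue to get bbrrbbb; options L={ 0 1 5/4 11/8 23/16 } R={ 3/2 2 } -> 47/32
step 8: add blue to get bbrrbbbb; options L={ 0 1 5/4 11/8 23/16 47/32 } R={ 3/2 2 } -> 95/64
step 9: add red to get bbrrbbbbr; options L={ 0 1 5/4 11/8 23/16 47/32 } R={ 95/64 3/2 2 } -> 189/128
step 10: add red to get bbrrbbbbrr; options L={ 0 1 5/4 11/8 23/16 47/32 } R={ 189/128 95/64 3/2 2 } -> 377/256
step 11: add red to get bbrrbbbbrrr; options L={ 0 1 5/4 11/8 23/16 47/32 } R={ 377/256 189/128 95/64 3/2 2 } -> 753/512
step 12: add blue to get bbrrbbbbrrrb; options L={ 0 1 5/4 11/8 23/16 47/32 753/512 } R={ 377/256 189/128 95/64 3/2 2 } -> 1507/1024
step 13: add red to get bbrrbbbbrrrbr; options L={ 0 1 5/4 11/8 23/16 47/32 753/512 } R={ 1507/1024 377/256 189/128 95/64 3/2 2 } -> 3013/2048
step 14: add red to get bbrrbbbbrrrbrr; options L={ 0 1 5/4 11/8 23/16 47/32 753/512 } R={ 3013/2048 1507/1024 377/256 189/128 95/64 3/2 2 } -> 6025/4096
step 15: add red to get bbrrbbbbrrrbrrr; options L={ 0 1 5/4 11/8 23/16 47/32 753/512 } R={ 6025/4096 3013/2048 1507/1024 377/256 189/128 95/64 3/2 2 } -> 12049/8192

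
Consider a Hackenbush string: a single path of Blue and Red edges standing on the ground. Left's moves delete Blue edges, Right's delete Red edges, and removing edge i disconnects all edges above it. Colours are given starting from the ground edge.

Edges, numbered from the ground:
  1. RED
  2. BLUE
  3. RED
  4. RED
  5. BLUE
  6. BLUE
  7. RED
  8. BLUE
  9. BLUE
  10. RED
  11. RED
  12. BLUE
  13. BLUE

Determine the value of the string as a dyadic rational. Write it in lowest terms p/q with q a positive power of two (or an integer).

1 of 13 · R · max L −∞ · min R 0 ⇒ -1
2 of 13 · RB · max L -1 · min R 0 ⇒ -1/2
3 of 13 · RBR · max L -1 · min R -1/2 ⇒ -3/4
4 of 13 · RBRR · max L -1 · min R -3/4 ⇒ -7/8
5 of 13 · RBRRB · max L -7/8 · min R -3/4 ⇒ -13/16
6 of 13 · RBRRBB · max L -13/16 · min R -3/4 ⇒ -25/32
7 of 13 · RBRRBBR · max L -13/16 · min R -25/32 ⇒ -51/64
8 of 13 · RBRRBBRB · max L -51/64 · min R -25/32 ⇒ -101/128
9 of 13 · RBRRBBRBB · max L -101/128 · min R -25/32 ⇒ -201/256
10 of 13 · RBRRBBRBBR · max L -101/128 · min R -201/256 ⇒ -403/512
11 of 13 · RBRRBBRBBRR · max L -101/128 · min R -403/512 ⇒ -807/1024
12 of 13 · RBRRBBRBBRRB · max L -807/1024 · min R -403/512 ⇒ -1613/2048
13 of 13 · RBRRBBRBBRRBB · max L -1613/2048 · min R -403/512 ⇒ -3225/4096

-3225/4096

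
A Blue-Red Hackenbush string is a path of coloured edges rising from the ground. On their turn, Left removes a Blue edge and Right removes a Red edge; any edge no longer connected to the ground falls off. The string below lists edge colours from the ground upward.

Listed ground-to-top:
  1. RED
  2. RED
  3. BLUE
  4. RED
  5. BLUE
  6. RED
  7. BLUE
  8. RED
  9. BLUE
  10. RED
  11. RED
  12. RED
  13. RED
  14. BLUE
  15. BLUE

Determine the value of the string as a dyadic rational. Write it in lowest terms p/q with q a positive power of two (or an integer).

-13689/8192

R: Left { (no moves) }, Right { 0 } = simplest -1
RR: Left { (no moves) }, Right { -1; 0 } = simplest -2
RRB: Left { -2 }, Right { -1; 0 } = simplest -3/2
RRBR: Left { -2 }, Right { -3/2; -1; 0 } = simplest -7/4
RRBRB: Left { -2; -7/4 }, Right { -3/2; -1; 0 } = simplest -13/8
RRBRBR: Left { -2; -7/4 }, Right { -13/8; -3/2; -1; 0 } = simplest -27/16
RRBRBRB: Left { -2; -7/4; -27/16 }, Right { -13/8; -3/2; -1; 0 } = simplest -53/32
RRBRBRBR: Left { -2; -7/4; -27/16 }, Right { -53/32; -13/8; -3/2; -1; 0 } = simplest -107/64
RRBRBRBRB: Left { -2; -7/4; -27/16; -107/64 }, Right { -53/32; -13/8; -3/2; -1; 0 } = simplest -213/128
RRBRBRBRBR: Left { -2; -7/4; -27/16; -107/64 }, Right { -213/128; -53/32; -13/8; -3/2; -1; 0 } = simplest -427/256
RRBRBRBRBRR: Left { -2; -7/4; -27/16; -107/64 }, Right { -427/256; -213/128; -53/32; -13/8; -3/2; -1; 0 } = simplest -855/512
RRBRBRBRBRRR: Left { -2; -7/4; -27/16; -107/64 }, Right { -855/512; -427/256; -213/128; -53/32; -13/8; -3/2; -1; 0 } = simplest -1711/1024
RRBRBRBRBRRRR: Left { -2; -7/4; -27/16; -107/64 }, Right { -1711/1024; -855/512; -427/256; -213/128; -53/32; -13/8; -3/2; -1; 0 } = simplest -3423/2048
RRBRBRBRBRRRRB: Left { -2; -7/4; -27/16; -107/64; -3423/2048 }, Right { -1711/1024; -855/512; -427/256; -213/128; -53/32; -13/8; -3/2; -1; 0 } = simplest -6845/4096
RRBRBRBRBRRRRBB: Left { -2; -7/4; -27/16; -107/64; -3423/2048; -6845/4096 }, Right { -1711/1024; -855/512; -427/256; -213/128; -53/32; -13/8; -3/2; -1; 0 } = simplest -13689/8192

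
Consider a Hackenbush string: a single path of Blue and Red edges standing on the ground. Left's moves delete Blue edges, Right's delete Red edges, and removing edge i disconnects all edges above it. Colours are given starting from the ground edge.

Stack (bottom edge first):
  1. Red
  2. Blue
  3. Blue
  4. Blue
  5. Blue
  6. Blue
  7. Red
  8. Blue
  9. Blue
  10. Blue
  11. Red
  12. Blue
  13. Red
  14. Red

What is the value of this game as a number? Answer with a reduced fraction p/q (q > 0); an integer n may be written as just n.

R: Left { (no moves) }, Right { 0 } → simplest -1
RB: Left { -1 }, Right { 0 } → simplest -1/2
RBB: Left { -1, -1/2 }, Right { 0 } → simplest -1/4
RBBB: Left { -1, -1/2, -1/4 }, Right { 0 } → simplest -1/8
RBBBB: Left { -1, -1/2, -1/4, -1/8 }, Right { 0 } → simplest -1/16
RBBBBB: Left { -1, -1/2, -1/4, -1/8, -1/16 }, Right { 0 } → simplest -1/32
RBBBBBR: Left { -1, -1/2, -1/4, -1/8, -1/16 }, Right { -1/32, 0 } → simplest -3/64
RBBBBBRB: Left { -1, -1/2, -1/4, -1/8, -1/16, -3/64 }, Right { -1/32, 0 } → simplest -5/128
RBBBBBRBB: Left { -1, -1/2, -1/4, -1/8, -1/16, -3/64, -5/128 }, Right { -1/32, 0 } → simplest -9/256
RBBBBBRBBB: Left { -1, -1/2, -1/4, -1/8, -1/16, -3/64, -5/128, -9/256 }, Right { -1/32, 0 } → simplest -17/512
RBBBBBRBBBR: Left { -1, -1/2, -1/4, -1/8, -1/16, -3/64, -5/128, -9/256 }, Right { -17/512, -1/32, 0 } → simplest -35/1024
RBBBBBRBBBRB: Left { -1, -1/2, -1/4, -1/8, -1/16, -3/64, -5/128, -9/256, -35/1024 }, Right { -17/512, -1/32, 0 } → simplest -69/2048
RBBBBBRBBBRBR: Left { -1, -1/2, -1/4, -1/8, -1/16, -3/64, -5/128, -9/256, -35/1024 }, Right { -69/2048, -17/512, -1/32, 0 } → simplest -139/4096
RBBBBBRBBBRBRR: Left { -1, -1/2, -1/4, -1/8, -1/16, -3/64, -5/128, -9/256, -35/1024 }, Right { -139/4096, -69/2048, -17/512, -1/32, 0 } → simplest -279/8192

-279/8192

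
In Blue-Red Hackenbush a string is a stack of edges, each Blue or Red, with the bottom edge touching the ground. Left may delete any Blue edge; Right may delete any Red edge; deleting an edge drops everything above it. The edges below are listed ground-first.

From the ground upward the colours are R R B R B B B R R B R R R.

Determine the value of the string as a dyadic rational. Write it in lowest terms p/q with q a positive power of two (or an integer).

-3183/2048

1 of 13 · R · max L −∞ · min R 0 gives -1
2 of 13 · RR · max L −∞ · min R -1 gives -2
3 of 13 · RRB · max L -2 · min R -1 gives -3/2
4 of 13 · RRBR · max L -2 · min R -3/2 gives -7/4
5 of 13 · RRBRB · max L -7/4 · min R -3/2 gives -13/8
6 of 13 · RRBRBB · max L -13/8 · min R -3/2 gives -25/16
7 of 13 · RRBRBBB · max L -25/16 · min R -3/2 gives -49/32
8 of 13 · RRBRBBBR · max L -25/16 · min R -49/32 gives -99/64
9 of 13 · RRBRBBBRR · max L -25/16 · min R -99/64 gives -199/128
10 of 13 · RRBRBBBRRB · max L -199/128 · min R -99/64 gives -397/256
11 of 13 · RRBRBBBRRBR · max L -199/128 · min R -397/256 gives -795/512
12 of 13 · RRBRBBBRRBRR · max L -199/128 · min R -795/512 gives -1591/1024
13 of 13 · RRBRBBBRRBRRR · max L -199/128 · min R -1591/1024 gives -3183/2048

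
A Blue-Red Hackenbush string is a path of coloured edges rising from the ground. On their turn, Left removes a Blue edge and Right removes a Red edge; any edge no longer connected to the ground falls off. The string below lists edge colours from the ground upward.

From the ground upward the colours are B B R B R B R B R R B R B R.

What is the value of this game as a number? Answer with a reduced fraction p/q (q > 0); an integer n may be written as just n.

Recurse on prefixes of the 14-edge string B B R B R B R B R R B R B R:
v(B) = { 0 | none } = 1
v(BB) = { 0, 1 | none } = 2
v(BBR) = { 0, 1 | 2 } = 3/2
v(BBRB) = { 0, 1, 3/2 | 2 } = 7/4
v(BBRBR) = { 0, 1, 3/2 | 7/4, 2 } = 13/8
v(BBRBRB) = { 0, 1, 3/2, 13/8 | 7/4, 2 } = 27/16
v(BBRBRBR) = { 0, 1, 3/2, 13/8 | 27/16, 7/4, 2 } = 53/32
v(BBRBRBRB) = { 0, 1, 3/2, 13/8, 53/32 | 27/16, 7/4, 2 } = 107/64
v(BBRBRBRBR) = { 0, 1, 3/2, 13/8, 53/32 | 107/64, 27/16, 7/4, 2 } = 213/128
v(BBRBRBRBRR) = { 0, 1, 3/2, 13/8, 53/32 | 213/128, 107/64, 27/16, 7/4, 2 } = 425/256
v(BBRBRBRBRRB) = { 0, 1, 3/2, 13/8, 53/32, 425/256 | 213/128, 107/64, 27/16, 7/4, 2 } = 851/512
v(BBRBRBRBRRBR) = { 0, 1, 3/2, 13/8, 53/32, 425/256 | 851/512, 213/128, 107/64, 27/16, 7/4, 2 } = 1701/1024
v(BBRBRBRBRRBRB) = { 0, 1, 3/2, 13/8, 53/32, 425/256, 1701/1024 | 851/512, 213/128, 107/64, 27/16, 7/4, 2 } = 3403/2048
v(BBRBRBRBRRBRBR) = { 0, 1, 3/2, 13/8, 53/32, 425/256, 1701/1024 | 3403/2048, 851/512, 213/128, 107/64, 27/16, 7/4, 2 } = 6805/4096

6805/4096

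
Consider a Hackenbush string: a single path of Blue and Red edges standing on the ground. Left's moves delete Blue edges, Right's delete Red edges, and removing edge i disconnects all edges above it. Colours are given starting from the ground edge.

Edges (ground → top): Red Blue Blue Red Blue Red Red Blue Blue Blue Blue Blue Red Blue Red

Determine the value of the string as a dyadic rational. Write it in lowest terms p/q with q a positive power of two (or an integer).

edge 1 of 15 (Red): { none | 0 } — -1
edge 2 of 15 (Blue): { -1 | 0 } — -1/2
edge 3 of 15 (Blue): { -1; -1/2 | 0 } — -1/4
edge 4 of 15 (Red): { -1; -1/2 | -1/4; 0 } — -3/8
edge 5 of 15 (Blue): { -1; -1/2; -3/8 | -1/4; 0 } — -5/16
edge 6 of 15 (Red): { -1; -1/2; -3/8 | -5/16; -1/4; 0 } — -11/32
edge 7 of 15 (Red): { -1; -1/2; -3/8 | -11/32; -5/16; -1/4; 0 } — -23/64
edge 8 of 15 (Blue): { -1; -1/2; -3/8; -23/64 | -11/32; -5/16; -1/4; 0 } — -45/128
edge 9 of 15 (Blue): { -1; -1/2; -3/8; -23/64; -45/128 | -11/32; -5/16; -1/4; 0 } — -89/256
edge 10 of 15 (Blue): { -1; -1/2; -3/8; -23/64; -45/128; -89/256 | -11/32; -5/16; -1/4; 0 } — -177/512
edge 11 of 15 (Blue): { -1; -1/2; -3/8; -23/64; -45/128; -89/256; -177/512 | -11/32; -5/16; -1/4; 0 } — -353/1024
edge 12 of 15 (Blue): { -1; -1/2; -3/8; -23/64; -45/128; -89/256; -177/512; -353/1024 | -11/32; -5/16; -1/4; 0 } — -705/2048
edge 13 of 15 (Red): { -1; -1/2; -3/8; -23/64; -45/128; -89/256; -177/512; -353/1024 | -705/2048; -11/32; -5/16; -1/4; 0 } — -1411/4096
edge 14 of 15 (Blue): { -1; -1/2; -3/8; -23/64; -45/128; -89/256; -177/512; -353/1024; -1411/4096 | -705/2048; -11/32; -5/16; -1/4; 0 } — -2821/8192
edge 15 of 15 (Red): { -1; -1/2; -3/8; -23/64; -45/128; -89/256; -177/512; -353/1024; -1411/4096 | -2821/8192; -705/2048; -11/32; -5/16; -1/4; 0 } — -5643/16384

-5643/16384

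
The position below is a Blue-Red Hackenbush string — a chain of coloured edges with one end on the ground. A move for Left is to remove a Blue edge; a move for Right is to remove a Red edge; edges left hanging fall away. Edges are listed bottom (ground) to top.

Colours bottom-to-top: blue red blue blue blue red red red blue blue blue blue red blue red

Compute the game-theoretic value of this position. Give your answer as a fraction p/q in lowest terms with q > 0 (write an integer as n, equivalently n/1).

14581/16384

Prefix values for blue red blue blue blue red red red blue blue blue blue red blue red via {L|R} + simplicity:
edge 1 of 15 (blue): { 0 | (no moves) } => 1
edge 2 of 15 (red): { 0 | 1 } => 1/2
edge 3 of 15 (blue): { 0; 1/2 | 1 } => 3/4
edge 4 of 15 (blue): { 0; 1/2; 3/4 | 1 } => 7/8
edge 5 of 15 (blue): { 0; 1/2; 3/4; 7/8 | 1 } => 15/16
edge 6 of 15 (red): { 0; 1/2; 3/4; 7/8 | 15/16; 1 } => 29/32
edge 7 of 15 (red): { 0; 1/2; 3/4; 7/8 | 29/32; 15/16; 1 } => 57/64
edge 8 of 15 (red): { 0; 1/2; 3/4; 7/8 | 57/64; 29/32; 15/16; 1 } => 113/128
edge 9 of 15 (blue): { 0; 1/2; 3/4; 7/8; 113/128 | 57/64; 29/32; 15/16; 1 } => 227/256
edge 10 of 15 (blue): { 0; 1/2; 3/4; 7/8; 113/128; 227/256 | 57/64; 29/32; 15/16; 1 } => 455/512
edge 11 of 15 (blue): { 0; 1/2; 3/4; 7/8; 113/128; 227/256; 455/512 | 57/64; 29/32; 15/16; 1 } => 911/1024
edge 12 of 15 (blue): { 0; 1/2; 3/4; 7/8; 113/128; 227/256; 455/512; 911/1024 | 57/64; 29/32; 15/16; 1 } => 1823/2048
edge 13 of 15 (red): { 0; 1/2; 3/4; 7/8; 113/128; 227/256; 455/512; 911/1024 | 1823/2048; 57/64; 29/32; 15/16; 1 } => 3645/4096
edge 14 of 15 (blue): { 0; 1/2; 3/4; 7/8; 113/128; 227/256; 455/512; 911/1024; 3645/4096 | 1823/2048; 57/64; 29/32; 15/16; 1 } => 7291/8192
edge 15 of 15 (red): { 0; 1/2; 3/4; 7/8; 113/128; 227/256; 455/512; 911/1024; 3645/4096 | 7291/8192; 1823/2048; 57/64; 29/32; 15/16; 1 } => 14581/16384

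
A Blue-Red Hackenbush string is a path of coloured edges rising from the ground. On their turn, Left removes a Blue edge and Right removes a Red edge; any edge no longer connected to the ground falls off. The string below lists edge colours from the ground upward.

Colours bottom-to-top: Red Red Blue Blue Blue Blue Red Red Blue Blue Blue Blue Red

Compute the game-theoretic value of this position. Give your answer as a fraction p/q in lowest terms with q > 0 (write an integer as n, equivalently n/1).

R: Left { — }, Right { 0 } => simplest -1
RR: Left { — }, Right { -1,0 } => simplest -2
RRB: Left { -2 }, Right { -1,0 } => simplest -3/2
RRBB: Left { -2,-3/2 }, Right { -1,0 } => simplest -5/4
RRBBB: Left { -2,-3/2,-5/4 }, Right { -1,0 } => simplest -9/8
RRBBBB: Left { -2,-3/2,-5/4,-9/8 }, Right { -1,0 } => simplest -17/16
RRBBBBR: Left { -2,-3/2,-5/4,-9/8 }, Right { -17/16,-1,0 } => simplest -35/32
RRBBBBRR: Left { -2,-3/2,-5/4,-9/8 }, Right { -35/32,-17/16,-1,0 } => simplest -71/64
RRBBBBRRB: Left { -2,-3/2,-5/4,-9/8,-71/64 }, Right { -35/32,-17/16,-1,0 } => simplest -141/128
RRBBBBRRBB: Left { -2,-3/2,-5/4,-9/8,-71/64,-141/128 }, Right { -35/32,-17/16,-1,0 } => simplest -281/256
RRBBBBRRBBB: Left { -2,-3/2,-5/4,-9/8,-71/64,-141/128,-281/256 }, Right { -35/32,-17/16,-1,0 } => simplest -561/512
RRBBBBRRBBBB: Left { -2,-3/2,-5/4,-9/8,-71/64,-141/128,-281/256,-561/512 }, Right { -35/32,-17/16,-1,0 } => simplest -1121/1024
RRBBBBRRBBBBR: Left { -2,-3/2,-5/4,-9/8,-71/64,-141/128,-281/256,-561/512 }, Right { -1121/1024,-35/32,-17/16,-1,0 } => simplest -2243/2048

-2243/2048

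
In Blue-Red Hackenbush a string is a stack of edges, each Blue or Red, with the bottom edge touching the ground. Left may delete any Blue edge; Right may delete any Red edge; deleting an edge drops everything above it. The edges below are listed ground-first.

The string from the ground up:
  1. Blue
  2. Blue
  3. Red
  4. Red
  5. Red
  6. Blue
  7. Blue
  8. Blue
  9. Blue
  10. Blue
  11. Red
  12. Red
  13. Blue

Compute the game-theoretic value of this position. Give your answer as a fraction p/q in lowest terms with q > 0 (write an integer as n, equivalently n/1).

v(B) = { 0 | (no moves) } ⇒ 1
v(BB) = { 0, 1 | (no moves) } ⇒ 2
v(BBR) = { 0, 1 | 2 } ⇒ 3/2
v(BBRR) = { 0, 1 | 3/2, 2 } ⇒ 5/4
v(BBRRR) = { 0, 1 | 5/4, 3/2, 2 } ⇒ 9/8
v(BBRRRB) = { 0, 1, 9/8 | 5/4, 3/2, 2 } ⇒ 19/16
v(BBRRRBB) = { 0, 1, 9/8, 19/16 | 5/4, 3/2, 2 } ⇒ 39/32
v(BBRRRBBB) = { 0, 1, 9/8, 19/16, 39/32 | 5/4, 3/2, 2 } ⇒ 79/64
v(BBRRRBBBB) = { 0, 1, 9/8, 19/16, 39/32, 79/64 | 5/4, 3/2, 2 } ⇒ 159/128
v(BBRRRBBBBB) = { 0, 1, 9/8, 19/16, 39/32, 79/64, 159/128 | 5/4, 3/2, 2 } ⇒ 319/256
v(BBRRRBBBBBR) = { 0, 1, 9/8, 19/16, 39/32, 79/64, 159/128 | 319/256, 5/4, 3/2, 2 } ⇒ 637/512
v(BBRRRBBBBBRR) = { 0, 1, 9/8, 19/16, 39/32, 79/64, 159/128 | 637/512, 319/256, 5/4, 3/2, 2 } ⇒ 1273/1024
v(BBRRRBBBBBRRB) = { 0, 1, 9/8, 19/16, 39/32, 79/64, 159/128, 1273/1024 | 637/512, 319/256, 5/4, 3/2, 2 } ⇒ 2547/2048

2547/2048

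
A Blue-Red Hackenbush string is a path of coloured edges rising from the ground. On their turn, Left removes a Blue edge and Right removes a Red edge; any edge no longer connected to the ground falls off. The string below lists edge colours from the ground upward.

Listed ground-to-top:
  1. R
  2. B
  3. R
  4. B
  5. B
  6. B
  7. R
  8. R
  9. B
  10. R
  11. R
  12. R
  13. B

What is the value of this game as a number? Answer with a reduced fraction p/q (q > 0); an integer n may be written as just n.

-2269/4096

1 of 13 · R · max L −∞ · min R 0 = -1
2 of 13 · RB · max L -1 · min R 0 = -1/2
3 of 13 · RBR · max L -1 · min R -1/2 = -3/4
4 of 13 · RBRB · max L -3/4 · min R -1/2 = -5/8
5 of 13 · RBRBB · max L -5/8 · min R -1/2 = -9/16
6 of 13 · RBRBBB · max L -9/16 · min R -1/2 = -17/32
7 of 13 · RBRBBBR · max L -9/16 · min R -17/32 = -35/64
8 of 13 · RBRBBBRR · max L -9/16 · min R -35/64 = -71/128
9 of 13 · RBRBBBRRB · max L -71/128 · min R -35/64 = -141/256
10 of 13 · RBRBBBRRBR · max L -71/128 · min R -141/256 = -283/512
11 of 13 · RBRBBBRRBRR · max L -71/128 · min R -283/512 = -567/1024
12 of 13 · RBRBBBRRBRRR · max L -71/128 · min R -567/1024 = -1135/2048
13 of 13 · RBRBBBRRBRRRB · max L -1135/2048 · min R -567/1024 = -2269/4096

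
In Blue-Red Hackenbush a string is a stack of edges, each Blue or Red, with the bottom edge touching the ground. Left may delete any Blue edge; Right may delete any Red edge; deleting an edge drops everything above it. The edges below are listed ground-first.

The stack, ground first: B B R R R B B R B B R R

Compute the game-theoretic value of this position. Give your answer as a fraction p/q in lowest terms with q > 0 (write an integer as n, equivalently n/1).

Build G(s[:k]) for k = 1..12, string s = B B R R R B B R B B R R.
1 of 12 · B · max L 0 · min R +∞ ⇒ 1
2 of 12 · BB · max L 1 · min R +∞ ⇒ 2
3 of 12 · BBR · max L 1 · min R 2 ⇒ 3/2
4 of 12 · BBRR · max L 1 · min R 3/2 ⇒ 5/4
5 of 12 · BBRRR · max L 1 · min R 5/4 ⇒ 9/8
6 of 12 · BBRRRB · max L 9/8 · min R 5/4 ⇒ 19/16
7 of 12 · BBRRRBB · max L 19/16 · min R 5/4 ⇒ 39/32
8 of 12 · BBRRRBBR · max L 19/16 · min R 39/32 ⇒ 77/64
9 of 12 · BBRRRBBRB · max L 77/64 · min R 39/32 ⇒ 155/128
10 of 12 · BBRRRBBRBB · max L 155/128 · min R 39/32 ⇒ 311/256
11 of 12 · BBRRRBBRBBR · max L 155/128 · min R 311/256 ⇒ 621/512
12 of 12 · BBRRRBBRBBRR · max L 155/128 · min R 621/512 ⇒ 1241/1024

1241/1024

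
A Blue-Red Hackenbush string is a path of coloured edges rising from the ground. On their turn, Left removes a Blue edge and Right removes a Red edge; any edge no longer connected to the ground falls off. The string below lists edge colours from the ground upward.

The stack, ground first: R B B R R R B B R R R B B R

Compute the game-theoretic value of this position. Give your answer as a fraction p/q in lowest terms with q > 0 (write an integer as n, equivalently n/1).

-3699/8192

Build g(s[:k]) for k = 1..14, string s = R B B R R R B B R R R B B R.
R: Left { · }, Right { 0 } → simplest -1
RB: Left { -1 }, Right { 0 } → simplest -1/2
RBB: Left { -1, -1/2 }, Right { 0 } → simplest -1/4
RBBR: Left { -1, -1/2 }, Right { -1/4, 0 } → simplest -3/8
RBBRR: Left { -1, -1/2 }, Right { -3/8, -1/4, 0 } → simplest -7/16
RBBRRR: Left { -1, -1/2 }, Right { -7/16, -3/8, -1/4, 0 } → simplest -15/32
RBBRRRB: Left { -1, -1/2, -15/32 }, Right { -7/16, -3/8, -1/4, 0 } → simplest -29/64
RBBRRRBB: Left { -1, -1/2, -15/32, -29/64 }, Right { -7/16, -3/8, -1/4, 0 } → simplest -57/128
RBBRRRBBR: Left { -1, -1/2, -15/32, -29/64 }, Right { -57/128, -7/16, -3/8, -1/4, 0 } → simplest -115/256
RBBRRRBBRR: Left { -1, -1/2, -15/32, -29/64 }, Right { -115/256, -57/128, -7/16, -3/8, -1/4, 0 } → simplest -231/512
RBBRRRBBRRR: Left { -1, -1/2, -15/32, -29/64 }, Right { -231/512, -115/256, -57/128, -7/16, -3/8, -1/4, 0 } → simplest -463/1024
RBBRRRBBRRRB: Left { -1, -1/2, -15/32, -29/64, -463/1024 }, Right { -231/512, -115/256, -57/128, -7/16, -3/8, -1/4, 0 } → simplest -925/2048
RBBRRRBBRRRBB: Left { -1, -1/2, -15/32, -29/64, -463/1024, -925/2048 }, Right { -231/512, -115/256, -57/128, -7/16, -3/8, -1/4, 0 } → simplest -1849/4096
RBBRRRBBRRRBBR: Left { -1, -1/2, -15/32, -29/64, -463/1024, -925/2048 }, Right { -1849/4096, -231/512, -115/256, -57/128, -7/16, -3/8, -1/4, 0 } → simplest -3699/8192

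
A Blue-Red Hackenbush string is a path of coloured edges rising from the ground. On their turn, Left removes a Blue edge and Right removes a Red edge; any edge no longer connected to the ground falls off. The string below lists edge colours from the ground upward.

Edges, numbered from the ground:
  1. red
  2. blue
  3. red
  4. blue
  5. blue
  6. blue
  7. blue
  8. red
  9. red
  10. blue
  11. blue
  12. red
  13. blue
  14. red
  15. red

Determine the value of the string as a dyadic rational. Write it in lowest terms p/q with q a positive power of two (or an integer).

val_1 [r]  L=[none]  R=[0]  — -1
val_2 [rb]  L=[-1]  R=[0]  — -1/2
val_3 [rbr]  L=[-1]  R=[-1/2; 0]  — -3/4
val_4 [rbrb]  L=[-1; -3/4]  R=[-1/2; 0]  — -5/8
val_5 [rbrbb]  L=[-1; -3/4; -5/8]  R=[-1/2; 0]  — -9/16
val_6 [rbrbbb]  L=[-1; -3/4; -5/8; -9/16]  R=[-1/2; 0]  — -17/32
val_7 [rbrbbbb]  L=[-1; -3/4; -5/8; -9/16; -17/32]  R=[-1/2; 0]  — -33/64
val_8 [rbrbbbbr]  L=[-1; -3/4; -5/8; -9/16; -17/32]  R=[-33/64; -1/2; 0]  — -67/128
val_9 [rbrbbbbrr]  L=[-1; -3/4; -5/8; -9/16; -17/32]  R=[-67/128; -33/64; -1/2; 0]  — -135/256
val_10 [rbrbbbbrrb]  L=[-1; -3/4; -5/8; -9/16; -17/32; -135/256]  R=[-67/128; -33/64; -1/2; 0]  — -269/512
val_11 [rbrbbbbrrbb]  L=[-1; -3/4; -5/8; -9/16; -17/32; -135/256; -269/512]  R=[-67/128; -33/64; -1/2; 0]  — -537/1024
val_12 [rbrbbbbrrbbr]  L=[-1; -3/4; -5/8; -9/16; -17/32; -135/256; -269/512]  R=[-537/1024; -67/128; -33/64; -1/2; 0]  — -1075/2048
val_13 [rbrbbbbrrbbrb]  L=[-1; -3/4; -5/8; -9/16; -17/32; -135/256; -269/512; -1075/2048]  R=[-537/1024; -67/128; -33/64; -1/2; 0]  — -2149/4096
val_14 [rbrbbbbrrbbrbr]  L=[-1; -3/4; -5/8; -9/16; -17/32; -135/256; -269/512; -1075/2048]  R=[-2149/4096; -537/1024; -67/128; -33/64; -1/2; 0]  — -4299/8192
val_15 [rbrbbbbrrbbrbrr]  L=[-1; -3/4; -5/8; -9/16; -17/32; -135/256; -269/512; -1075/2048]  R=[-4299/8192; -2149/4096; -537/1024; -67/128; -33/64; -1/2; 0]  — -8599/16384

-8599/16384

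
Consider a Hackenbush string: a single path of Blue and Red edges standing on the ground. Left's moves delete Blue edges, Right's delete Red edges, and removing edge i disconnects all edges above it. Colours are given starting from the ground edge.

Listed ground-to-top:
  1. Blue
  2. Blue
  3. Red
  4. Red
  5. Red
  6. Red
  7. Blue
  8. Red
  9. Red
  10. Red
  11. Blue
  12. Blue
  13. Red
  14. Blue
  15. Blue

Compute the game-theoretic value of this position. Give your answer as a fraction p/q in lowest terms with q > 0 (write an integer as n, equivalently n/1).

8759/8192

1 of 15 · B · max L 0 · min R +∞ gives 1
2 of 15 · BB · max L 1 · min R +∞ gives 2
3 of 15 · BBR · max L 1 · min R 2 gives 3/2
4 of 15 · BBRR · max L 1 · min R 3/2 gives 5/4
5 of 15 · BBRRR · max L 1 · min R 5/4 gives 9/8
6 of 15 · BBRRRR · max L 1 · min R 9/8 gives 17/16
7 of 15 · BBRRRRB · max L 17/16 · min R 9/8 gives 35/32
8 of 15 · BBRRRRBR · max L 17/16 · min R 35/32 gives 69/64
9 of 15 · BBRRRRBRR · max L 17/16 · min R 69/64 gives 137/128
10 of 15 · BBRRRRBRRR · max L 17/16 · min R 137/128 gives 273/256
11 of 15 · BBRRRRBRRRB · max L 273/256 · min R 137/128 gives 547/512
12 of 15 · BBRRRRBRRRBB · max L 547/512 · min R 137/128 gives 1095/1024
13 of 15 · BBRRRRBRRRBBR · max L 547/512 · min R 1095/1024 gives 2189/2048
14 of 15 · BBRRRRBRRRBBRB · max L 2189/2048 · min R 1095/1024 gives 4379/4096
15 of 15 · BBRRRRBRRRBBRBB · max L 4379/4096 · min R 1095/1024 gives 8759/8192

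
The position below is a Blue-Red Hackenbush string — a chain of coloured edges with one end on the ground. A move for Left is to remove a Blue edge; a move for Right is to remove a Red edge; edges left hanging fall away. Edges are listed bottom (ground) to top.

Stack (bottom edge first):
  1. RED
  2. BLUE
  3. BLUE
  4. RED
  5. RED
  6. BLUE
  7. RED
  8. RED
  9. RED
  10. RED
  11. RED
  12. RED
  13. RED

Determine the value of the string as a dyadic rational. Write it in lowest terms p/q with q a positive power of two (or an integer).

Recurse on prefixes of the 13-edge string RED BLUE BLUE RED RED BLUE RED RED RED RED RED RED RED:
1 of 13 · R · max L −∞ · min R 0 -> -1
2 of 13 · RB · max L -1 · min R 0 -> -1/2
3 of 13 · RBB · max L -1/2 · min R 0 -> -1/4
4 of 13 · RBBR · max L -1/2 · min R -1/4 -> -3/8
5 of 13 · RBBRR · max L -1/2 · min R -3/8 -> -7/16
6 of 13 · RBBRRB · max L -7/16 · min R -3/8 -> -13/32
7 of 13 · RBBRRBR · max L -7/16 · min R -13/32 -> -27/64
8 of 13 · RBBRRBRR · max L -7/16 · min R -27/64 -> -55/128
9 of 13 · RBBRRBRRR · max L -7/16 · min R -55/128 -> -111/256
10 of 13 · RBBRRBRRRR · max L -7/16 · min R -111/256 -> -223/512
11 of 13 · RBBRRBRRRRR · max L -7/16 · min R -223/512 -> -447/1024
12 of 13 · RBBRRBRRRRRR · max L -7/16 · min R -447/1024 -> -895/2048
13 of 13 · RBBRRBRRRRRRR · max L -7/16 · min R -895/2048 -> -1791/4096

-1791/4096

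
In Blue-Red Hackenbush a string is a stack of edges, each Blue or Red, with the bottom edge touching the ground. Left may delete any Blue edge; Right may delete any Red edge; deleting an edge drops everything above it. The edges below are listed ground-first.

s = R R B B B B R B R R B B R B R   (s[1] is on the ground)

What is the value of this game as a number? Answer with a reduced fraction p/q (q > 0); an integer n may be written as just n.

-8907/8192

G_1 [R]  L=[(no moves)]  R=[0]  => -1
G_2 [RR]  L=[(no moves)]  R=[-1,0]  => -2
G_3 [RRB]  L=[-2]  R=[-1,0]  => -3/2
G_4 [RRBB]  L=[-2,-3/2]  R=[-1,0]  => -5/4
G_5 [RRBBB]  L=[-2,-3/2,-5/4]  R=[-1,0]  => -9/8
G_6 [RRBBBB]  L=[-2,-3/2,-5/4,-9/8]  R=[-1,0]  => -17/16
G_7 [RRBBBBR]  L=[-2,-3/2,-5/4,-9/8]  R=[-17/16,-1,0]  => -35/32
G_8 [RRBBBBRB]  L=[-2,-3/2,-5/4,-9/8,-35/32]  R=[-17/16,-1,0]  => -69/64
G_9 [RRBBBBRBR]  L=[-2,-3/2,-5/4,-9/8,-35/32]  R=[-69/64,-17/16,-1,0]  => -139/128
G_10 [RRBBBBRBRR]  L=[-2,-3/2,-5/4,-9/8,-35/32]  R=[-139/128,-69/64,-17/16,-1,0]  => -279/256
G_11 [RRBBBBRBRRB]  L=[-2,-3/2,-5/4,-9/8,-35/32,-279/256]  R=[-139/128,-69/64,-17/16,-1,0]  => -557/512
G_12 [RRBBBBRBRRBB]  L=[-2,-3/2,-5/4,-9/8,-35/32,-279/256,-557/512]  R=[-139/128,-69/64,-17/16,-1,0]  => -1113/1024
G_13 [RRBBBBRBRRBBR]  L=[-2,-3/2,-5/4,-9/8,-35/32,-279/256,-557/512]  R=[-1113/1024,-139/128,-69/64,-17/16,-1,0]  => -2227/2048
G_14 [RRBBBBRBRRBBRB]  L=[-2,-3/2,-5/4,-9/8,-35/32,-279/256,-557/512,-2227/2048]  R=[-1113/1024,-139/128,-69/64,-17/16,-1,0]  => -4453/4096
G_15 [RRBBBBRBRRBBRBR]  L=[-2,-3/2,-5/4,-9/8,-35/32,-279/256,-557/512,-2227/2048]  R=[-4453/4096,-1113/1024,-139/128,-69/64,-17/16,-1,0]  => -8907/8192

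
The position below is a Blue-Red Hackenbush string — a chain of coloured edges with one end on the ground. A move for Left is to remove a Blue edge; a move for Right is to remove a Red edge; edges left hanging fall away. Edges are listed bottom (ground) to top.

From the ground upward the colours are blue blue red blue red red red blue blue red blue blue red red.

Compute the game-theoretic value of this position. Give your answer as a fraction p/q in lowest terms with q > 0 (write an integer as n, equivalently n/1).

6361/4096

edge 1 of 14 (blue): { 0 | — } -> 1
edge 2 of 14 (blue): { 0 1 | — } -> 2
edge 3 of 14 (red): { 0 1 | 2 } -> 3/2
edge 4 of 14 (blue): { 0 1 3/2 | 2 } -> 7/4
edge 5 of 14 (red): { 0 1 3/2 | 7/4 2 } -> 13/8
edge 6 of 14 (red): { 0 1 3/2 | 13/8 7/4 2 } -> 25/16
edge 7 of 14 (red): { 0 1 3/2 | 25/16 13/8 7/4 2 } -> 49/32
edge 8 of 14 (blue): { 0 1 3/2 49/32 | 25/16 13/8 7/4 2 } -> 99/64
edge 9 of 14 (blue): { 0 1 3/2 49/32 99/64 | 25/16 13/8 7/4 2 } -> 199/128
edge 10 of 14 (red): { 0 1 3/2 49/32 99/64 | 199/128 25/16 13/8 7/4 2 } -> 397/256
edge 11 of 14 (blue): { 0 1 3/2 49/32 99/64 397/256 | 199/128 25/16 13/8 7/4 2 } -> 795/512
edge 12 of 14 (blue): { 0 1 3/2 49/32 99/64 397/256 795/512 | 199/128 25/16 13/8 7/4 2 } -> 1591/1024
edge 13 of 14 (red): { 0 1 3/2 49/32 99/64 397/256 795/512 | 1591/1024 199/128 25/16 13/8 7/4 2 } -> 3181/2048
edge 14 of 14 (red): { 0 1 3/2 49/32 99/64 397/256 795/512 | 3181/2048 1591/1024 199/128 25/16 13/8 7/4 2 } -> 6361/4096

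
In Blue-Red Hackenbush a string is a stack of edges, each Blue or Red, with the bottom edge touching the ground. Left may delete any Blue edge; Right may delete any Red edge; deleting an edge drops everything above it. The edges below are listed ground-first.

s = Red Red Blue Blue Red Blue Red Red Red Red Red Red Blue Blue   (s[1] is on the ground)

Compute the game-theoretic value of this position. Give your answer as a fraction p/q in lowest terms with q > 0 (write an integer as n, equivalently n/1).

-5625/4096

step 1: add Red to get R; options L={ — } R={ 0 } so -1
step 2: add Red to get RR; options L={ — } R={ -1,0 } so -2
step 3: add Blue to get RRB; options L={ -2 } R={ -1,0 } so -3/2
step 4: add Blue to get RRBB; options L={ -2,-3/2 } R={ -1,0 } so -5/4
step 5: add Red to get RRBBR; options L={ -2,-3/2 } R={ -5/4,-1,0 } so -11/8
step 6: add Blue to get RRBBRB; options L={ -2,-3/2,-11/8 } R={ -5/4,-1,0 } so -21/16
step 7: add Red to get RRBBRBR; options L={ -2,-3/2,-11/8 } R={ -21/16,-5/4,-1,0 } so -43/32
step 8: add Red to get RRBBRBRR; options L={ -2,-3/2,-11/8 } R={ -43/32,-21/16,-5/4,-1,0 } so -87/64
step 9: add Red to get RRBBRBRRR; options L={ -2,-3/2,-11/8 } R={ -87/64,-43/32,-21/16,-5/4,-1,0 } so -175/128
step 10: add Red to get RRBBRBRRRR; options L={ -2,-3/2,-11/8 } R={ -175/128,-87/64,-43/32,-21/16,-5/4,-1,0 } so -351/256
step 11: add Red to get RRBBRBRRRRR; options L={ -2,-3/2,-11/8 } R={ -351/256,-175/128,-87/64,-43/32,-21/16,-5/4,-1,0 } so -703/512
step 12: add Red to get RRBBRBRRRRRR; options L={ -2,-3/2,-11/8 } R={ -703/512,-351/256,-175/128,-87/64,-43/32,-21/16,-5/4,-1,0 } so -1407/1024
step 13: add Blue to get RRBBRBRRRRRRB; options L={ -2,-3/2,-11/8,-1407/1024 } R={ -703/512,-351/256,-175/128,-87/64,-43/32,-21/16,-5/4,-1,0 } so -2813/2048
step 14: add Blue to get RRBBRBRRRRRRBB; options L={ -2,-3/2,-11/8,-1407/1024,-2813/2048 } R={ -703/512,-351/256,-175/128,-87/64,-43/32,-21/16,-5/4,-1,0 } so -5625/4096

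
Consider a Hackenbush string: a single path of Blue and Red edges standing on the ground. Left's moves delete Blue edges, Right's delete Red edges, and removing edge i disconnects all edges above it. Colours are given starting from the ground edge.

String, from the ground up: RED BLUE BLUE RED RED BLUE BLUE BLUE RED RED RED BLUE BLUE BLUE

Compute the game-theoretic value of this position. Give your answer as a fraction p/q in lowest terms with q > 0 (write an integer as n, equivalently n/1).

Prefix values for RED BLUE BLUE RED RED BLUE BLUE BLUE RED RED RED BLUE BLUE BLUE via {L|R} + simplicity:
R: Left { (no moves) }, Right { 0 } so simplest -1
RB: Left { -1 }, Right { 0 } so simplest -1/2
RBB: Left { -1, -1/2 }, Right { 0 } so simplest -1/4
RBBR: Left { -1, -1/2 }, Right { -1/4, 0 } so simplest -3/8
RBBRR: Left { -1, -1/2 }, Right { -3/8, -1/4, 0 } so simplest -7/16
RBBRRB: Left { -1, -1/2, -7/16 }, Right { -3/8, -1/4, 0 } so simplest -13/32
RBBRRBB: Left { -1, -1/2, -7/16, -13/32 }, Right { -3/8, -1/4, 0 } so simplest -25/64
RBBRRBBB: Left { -1, -1/2, -7/16, -13/32, -25/64 }, Right { -3/8, -1/4, 0 } so simplest -49/128
RBBRRBBBR: Left { -1, -1/2, -7/16, -13/32, -25/64 }, Right { -49/128, -3/8, -1/4, 0 } so simplest -99/256
RBBRRBBBRR: Left { -1, -1/2, -7/16, -13/32, -25/64 }, Right { -99/256, -49/128, -3/8, -1/4, 0 } so simplest -199/512
RBBRRBBBRRR: Left { -1, -1/2, -7/16, -13/32, -25/64 }, Right { -199/512, -99/256, -49/128, -3/8, -1/4, 0 } so simplest -399/1024
RBBRRBBBRRRB: Left { -1, -1/2, -7/16, -13/32, -25/64, -399/1024 }, Right { -199/512, -99/256, -49/128, -3/8, -1/4, 0 } so simplest -797/2048
RBBRRBBBRRRBB: Left { -1, -1/2, -7/16, -13/32, -25/64, -399/1024, -797/2048 }, Right { -199/512, -99/256, -49/128, -3/8, -1/4, 0 } so simplest -1593/4096
RBBRRBBBRRRBBB: Left { -1, -1/2, -7/16, -13/32, -25/64, -399/1024, -797/2048, -1593/4096 }, Right { -199/512, -99/256, -49/128, -3/8, -1/4, 0 } so simplest -3185/8192

-3185/8192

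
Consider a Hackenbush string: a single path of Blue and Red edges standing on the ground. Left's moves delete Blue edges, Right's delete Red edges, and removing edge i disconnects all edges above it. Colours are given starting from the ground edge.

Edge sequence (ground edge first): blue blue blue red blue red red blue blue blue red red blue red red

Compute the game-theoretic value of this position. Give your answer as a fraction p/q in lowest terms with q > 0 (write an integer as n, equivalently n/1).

10697/4096

b: Left { 0 }, Right { ∅ } so simplest 1
bb: Left { 0; 1 }, Right { ∅ } so simplest 2
bbb: Left { 0; 1; 2 }, Right { ∅ } so simplest 3
bbbr: Left { 0; 1; 2 }, Right { 3 } so simplest 5/2
bbbrb: Left { 0; 1; 2; 5/2 }, Right { 3 } so simplest 11/4
bbbrbr: Left { 0; 1; 2; 5/2 }, Right { 11/4; 3 } so simplest 21/8
bbbrbrr: Left { 0; 1; 2; 5/2 }, Right { 21/8; 11/4; 3 } so simplest 41/16
bbbrbrrb: Left { 0; 1; 2; 5/2; 41/16 }, Right { 21/8; 11/4; 3 } so simplest 83/32
bbbrbrrbb: Left { 0; 1; 2; 5/2; 41/16; 83/32 }, Right { 21/8; 11/4; 3 } so simplest 167/64
bbbrbrrbbb: Left { 0; 1; 2; 5/2; 41/16; 83/32; 167/64 }, Right { 21/8; 11/4; 3 } so simplest 335/128
bbbrbrrbbbr: Left { 0; 1; 2; 5/2; 41/16; 83/32; 167/64 }, Right { 335/128; 21/8; 11/4; 3 } so simplest 669/256
bbbrbrrbbbrr: Left { 0; 1; 2; 5/2; 41/16; 83/32; 167/64 }, Right { 669/256; 335/128; 21/8; 11/4; 3 } so simplest 1337/512
bbbrbrrbbbrrb: Left { 0; 1; 2; 5/2; 41/16; 83/32; 167/64; 1337/512 }, Right { 669/256; 335/128; 21/8; 11/4; 3 } so simplest 2675/1024
bbbrbrrbbbrrbr: Left { 0; 1; 2; 5/2; 41/16; 83/32; 167/64; 1337/512 }, Right { 2675/1024; 669/256; 335/128; 21/8; 11/4; 3 } so simplest 5349/2048
bbbrbrrbbbrrbrr: Left { 0; 1; 2; 5/2; 41/16; 83/32; 167/64; 1337/512 }, Right { 5349/2048; 2675/1024; 669/256; 335/128; 21/8; 11/4; 3 } so simplest 10697/4096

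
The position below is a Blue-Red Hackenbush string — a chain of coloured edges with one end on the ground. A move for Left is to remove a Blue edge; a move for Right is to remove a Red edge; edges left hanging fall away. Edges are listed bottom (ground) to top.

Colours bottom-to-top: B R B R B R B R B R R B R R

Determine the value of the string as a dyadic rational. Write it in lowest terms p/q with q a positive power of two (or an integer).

5449/8192

Build val(s[:k]) for k = 1..14, string s = B R B R B R B R B R R B R R.
val_1 [B]  L=[0]  R=[(no moves)]  gives 1
val_2 [BR]  L=[0]  R=[1]  gives 1/2
val_3 [BRB]  L=[0, 1/2]  R=[1]  gives 3/4
val_4 [BRBR]  L=[0, 1/2]  R=[3/4, 1]  gives 5/8
val_5 [BRBRB]  L=[0, 1/2, 5/8]  R=[3/4, 1]  gives 11/16
val_6 [BRBRBR]  L=[0, 1/2, 5/8]  R=[11/16, 3/4, 1]  gives 21/32
val_7 [BRBRBRB]  L=[0, 1/2, 5/8, 21/32]  R=[11/16, 3/4, 1]  gives 43/64
val_8 [BRBRBRBR]  L=[0, 1/2, 5/8, 21/32]  R=[43/64, 11/16, 3/4, 1]  gives 85/128
val_9 [BRBRBRBRB]  L=[0, 1/2, 5/8, 21/32, 85/128]  R=[43/64, 11/16, 3/4, 1]  gives 171/256
val_10 [BRBRBRBRBR]  L=[0, 1/2, 5/8, 21/32, 85/128]  R=[171/256, 43/64, 11/16, 3/4, 1]  gives 341/512
val_11 [BRBRBRBRBRR]  L=[0, 1/2, 5/8, 21/32, 85/128]  R=[341/512, 171/256, 43/64, 11/16, 3/4, 1]  gives 681/1024
val_12 [BRBRBRBRBRRB]  L=[0, 1/2, 5/8, 21/32, 85/128, 681/1024]  R=[341/512, 171/256, 43/64, 11/16, 3/4, 1]  gives 1363/2048
val_13 [BRBRBRBRBRRBR]  L=[0, 1/2, 5/8, 21/32, 85/128, 681/1024]  R=[1363/2048, 341/512, 171/256, 43/64, 11/16, 3/4, 1]  gives 2725/4096
val_14 [BRBRBRBRBRRBRR]  L=[0, 1/2, 5/8, 21/32, 85/128, 681/1024]  R=[2725/4096, 1363/2048, 341/512, 171/256, 43/64, 11/16, 3/4, 1]  gives 5449/8192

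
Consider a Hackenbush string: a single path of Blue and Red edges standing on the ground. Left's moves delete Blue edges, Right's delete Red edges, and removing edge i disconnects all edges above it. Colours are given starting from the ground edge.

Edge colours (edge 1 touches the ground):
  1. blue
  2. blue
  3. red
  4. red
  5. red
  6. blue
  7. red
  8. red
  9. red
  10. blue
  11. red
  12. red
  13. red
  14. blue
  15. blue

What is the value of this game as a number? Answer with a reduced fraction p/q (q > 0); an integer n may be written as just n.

b: Left { 0 }, Right { ∅ } gives simplest 1
bb: Left { 0,1 }, Right { ∅ } gives simplest 2
bbr: Left { 0,1 }, Right { 2 } gives simplest 3/2
bbrr: Left { 0,1 }, Right { 3/2,2 } gives simplest 5/4
bbrrr: Left { 0,1 }, Right { 5/4,3/2,2 } gives simplest 9/8
bbrrrb: Left { 0,1,9/8 }, Right { 5/4,3/2,2 } gives simplest 19/16
bbrrrbr: Left { 0,1,9/8 }, Right { 19/16,5/4,3/2,2 } gives simplest 37/32
bbrrrbrr: Left { 0,1,9/8 }, Right { 37/32,19/16,5/4,3/2,2 } gives simplest 73/64
bbrrrbrrr: Left { 0,1,9/8 }, Right { 73/64,37/32,19/16,5/4,3/2,2 } gives simplest 145/128
bbrrrbrrrb: Left { 0,1,9/8,145/128 }, Right { 73/64,37/32,19/16,5/4,3/2,2 } gives simplest 291/256
bbrrrbrrrbr: Left { 0,1,9/8,145/128 }, Right { 291/256,73/64,37/32,19/16,5/4,3/2,2 } gives simplest 581/512
bbrrrbrrrbrr: Left { 0,1,9/8,145/128 }, Right { 581/512,291/256,73/64,37/32,19/16,5/4,3/2,2 } gives simplest 1161/1024
bbrrrbrrrbrrr: Left { 0,1,9/8,145/128 }, Right { 1161/1024,581/512,291/256,73/64,37/32,19/16,5/4,3/2,2 } gives simplest 2321/2048
bbrrrbrrrbrrrb: Left { 0,1,9/8,145/128,2321/2048 }, Right { 1161/1024,581/512,291/256,73/64,37/32,19/16,5/4,3/2,2 } gives simplest 4643/4096
bbrrrbrrrbrrrbb: Left { 0,1,9/8,145/128,2321/2048,4643/4096 }, Right { 1161/1024,581/512,291/256,73/64,37/32,19/16,5/4,3/2,2 } gives simplest 9287/8192

9287/8192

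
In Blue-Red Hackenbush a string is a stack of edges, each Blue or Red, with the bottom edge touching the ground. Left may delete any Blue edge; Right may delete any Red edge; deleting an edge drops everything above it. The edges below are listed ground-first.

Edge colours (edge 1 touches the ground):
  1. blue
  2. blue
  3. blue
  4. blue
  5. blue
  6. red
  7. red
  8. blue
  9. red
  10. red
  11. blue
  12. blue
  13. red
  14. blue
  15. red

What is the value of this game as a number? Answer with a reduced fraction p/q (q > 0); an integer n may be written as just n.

4405/1024

G_1 [b]  L=[0]  R=[∅]  gives 1
G_2 [bb]  L=[0 1]  R=[∅]  gives 2
G_3 [bbb]  L=[0 1 2]  R=[∅]  gives 3
G_4 [bbbb]  L=[0 1 2 3]  R=[∅]  gives 4
G_5 [bbbbb]  L=[0 1 2 3 4]  R=[∅]  gives 5
G_6 [bbbbbr]  L=[0 1 2 3 4]  R=[5]  gives 9/2
G_7 [bbbbbrr]  L=[0 1 2 3 4]  R=[9/2 5]  gives 17/4
G_8 [bbbbbrrb]  L=[0 1 2 3 4 17/4]  R=[9/2 5]  gives 35/8
G_9 [bbbbbrrbr]  L=[0 1 2 3 4 17/4]  R=[35/8 9/2 5]  gives 69/16
G_10 [bbbbbrrbrr]  L=[0 1 2 3 4 17/4]  R=[69/16 35/8 9/2 5]  gives 137/32
G_11 [bbbbbrrbrrb]  L=[0 1 2 3 4 17/4 137/32]  R=[69/16 35/8 9/2 5]  gives 275/64
G_12 [bbbbbrrbrrbb]  L=[0 1 2 3 4 17/4 137/32 275/64]  R=[69/16 35/8 9/2 5]  gives 551/128
G_13 [bbbbbrrbrrbbr]  L=[0 1 2 3 4 17/4 137/32 275/64]  R=[551/128 69/16 35/8 9/2 5]  gives 1101/256
G_14 [bbbbbrrbrrbbrb]  L=[0 1 2 3 4 17/4 137/32 275/64 1101/256]  R=[551/128 69/16 35/8 9/2 5]  gives 2203/512
G_15 [bbbbbrrbrrbbrbr]  L=[0 1 2 3 4 17/4 137/32 275/64 1101/256]  R=[2203/512 551/128 69/16 35/8 9/2 5]  gives 4405/1024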